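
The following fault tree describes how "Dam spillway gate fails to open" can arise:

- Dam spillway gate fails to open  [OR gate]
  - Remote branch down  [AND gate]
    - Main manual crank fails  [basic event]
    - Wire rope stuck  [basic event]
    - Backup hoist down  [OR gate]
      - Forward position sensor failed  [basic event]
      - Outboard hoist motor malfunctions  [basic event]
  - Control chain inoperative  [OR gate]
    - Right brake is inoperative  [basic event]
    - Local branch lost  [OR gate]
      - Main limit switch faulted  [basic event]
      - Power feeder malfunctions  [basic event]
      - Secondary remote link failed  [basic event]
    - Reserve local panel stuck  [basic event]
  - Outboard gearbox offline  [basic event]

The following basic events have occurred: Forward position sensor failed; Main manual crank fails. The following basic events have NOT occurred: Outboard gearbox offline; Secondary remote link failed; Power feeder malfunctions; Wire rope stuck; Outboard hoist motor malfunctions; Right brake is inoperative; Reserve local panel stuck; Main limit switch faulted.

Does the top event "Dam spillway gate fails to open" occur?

No

Backup hoist down [OR]: Forward position sensor failed=occurs, Outboard hoist motor malfunctions=not → at least one input occurs → occurs.
Remote branch down [AND]: Main manual crank fails=occurs, Wire rope stuck=not, Backup hoist down=occurs → not all inputs occur → does not occur.
Local branch lost [OR]: Main limit switch faulted=not, Power feeder malfunctions=not, Secondary remote link failed=not → no input occurs → does not occur.
Control chain inoperative [OR]: Right brake is inoperative=not, Local branch lost=not, Reserve local panel stuck=not → no input occurs → does not occur.
Dam spillway gate fails to open [OR]: Remote branch down=not, Control chain inoperative=not, Outboard gearbox offline=not → no input occurs → does not occur.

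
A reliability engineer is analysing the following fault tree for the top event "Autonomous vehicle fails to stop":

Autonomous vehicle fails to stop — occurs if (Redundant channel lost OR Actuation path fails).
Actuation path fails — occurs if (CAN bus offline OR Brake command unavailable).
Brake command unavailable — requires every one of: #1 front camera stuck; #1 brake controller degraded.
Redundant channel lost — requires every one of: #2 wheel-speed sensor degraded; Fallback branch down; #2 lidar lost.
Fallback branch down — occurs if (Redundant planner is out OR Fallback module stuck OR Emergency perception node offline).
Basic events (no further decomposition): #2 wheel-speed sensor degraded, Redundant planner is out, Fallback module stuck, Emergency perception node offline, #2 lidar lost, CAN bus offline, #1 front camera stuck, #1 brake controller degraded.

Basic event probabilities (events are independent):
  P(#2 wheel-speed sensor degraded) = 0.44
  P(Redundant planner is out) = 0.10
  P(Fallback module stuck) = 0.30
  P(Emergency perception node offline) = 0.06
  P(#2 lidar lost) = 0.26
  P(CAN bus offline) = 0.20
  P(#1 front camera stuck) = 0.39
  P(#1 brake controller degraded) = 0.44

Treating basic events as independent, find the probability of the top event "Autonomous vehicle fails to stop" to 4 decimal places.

P(Fallback branch down) [OR] = 1 − (1−0.10) × (1−0.30) × (1−0.06) = 0.407800
P(Redundant channel lost) [AND] = 0.44 × 0.407800 × 0.26 = 0.046652
P(Brake command unavailable) [AND] = 0.39 × 0.44 = 0.171600
P(Actuation path fails) [OR] = 1 − (1−0.20) × (1−0.171600) = 0.337280
P(Autonomous vehicle fails to stop) [OR] = 1 − (1−0.046652) × (1−0.337280) = 0.368197
Rounded to 4 decimal places: P(Autonomous vehicle fails to stop) ≈ 0.3682.

0.3682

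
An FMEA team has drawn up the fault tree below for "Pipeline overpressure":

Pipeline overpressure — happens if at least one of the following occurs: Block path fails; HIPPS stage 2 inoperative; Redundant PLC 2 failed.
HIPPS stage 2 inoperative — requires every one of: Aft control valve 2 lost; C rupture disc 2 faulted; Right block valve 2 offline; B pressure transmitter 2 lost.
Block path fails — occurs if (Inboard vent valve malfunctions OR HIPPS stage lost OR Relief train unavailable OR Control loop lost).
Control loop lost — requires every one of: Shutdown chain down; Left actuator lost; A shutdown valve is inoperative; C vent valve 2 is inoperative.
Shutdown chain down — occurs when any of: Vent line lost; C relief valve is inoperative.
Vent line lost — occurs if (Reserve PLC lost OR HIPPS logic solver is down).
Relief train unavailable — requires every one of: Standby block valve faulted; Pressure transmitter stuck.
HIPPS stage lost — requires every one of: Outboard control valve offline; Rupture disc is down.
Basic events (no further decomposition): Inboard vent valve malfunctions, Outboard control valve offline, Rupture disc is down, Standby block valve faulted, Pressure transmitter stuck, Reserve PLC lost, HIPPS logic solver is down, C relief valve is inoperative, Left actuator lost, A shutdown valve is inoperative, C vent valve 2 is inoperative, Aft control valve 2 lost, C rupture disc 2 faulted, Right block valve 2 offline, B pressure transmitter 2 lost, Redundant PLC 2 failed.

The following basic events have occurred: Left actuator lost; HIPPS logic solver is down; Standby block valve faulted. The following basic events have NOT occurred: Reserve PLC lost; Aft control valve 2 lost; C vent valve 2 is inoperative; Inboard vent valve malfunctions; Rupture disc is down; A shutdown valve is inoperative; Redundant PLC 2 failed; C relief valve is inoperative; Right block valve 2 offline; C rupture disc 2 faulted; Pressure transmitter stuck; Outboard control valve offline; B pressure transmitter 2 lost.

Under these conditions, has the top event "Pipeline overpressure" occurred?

HIPPS stage lost [AND]: Outboard control valve offline=not, Rupture disc is down=not → not all inputs occur → does not occur.
Relief train unavailable [AND]: Standby block valve faulted=occurs, Pressure transmitter stuck=not → not all inputs occur → does not occur.
Vent line lost [OR]: Reserve PLC lost=not, HIPPS logic solver is down=occurs → at least one input occurs → occurs.
Shutdown chain down [OR]: Vent line lost=occurs, C relief valve is inoperative=not → at least one input occurs → occurs.
Control loop lost [AND]: Shutdown chain down=occurs, Left actuator lost=occurs, A shutdown valve is inoperative=not, C vent valve 2 is inoperative=not → not all inputs occur → does not occur.
Block path fails [OR]: Inboard vent valve malfunctions=not, HIPPS stage lost=not, Relief train unavailable=not, Control loop lost=not → no input occurs → does not occur.
HIPPS stage 2 inoperative [AND]: Aft control valve 2 lost=not, C rupture disc 2 faulted=not, Right block valve 2 offline=not, B pressure transmitter 2 lost=not → not all inputs occur → does not occur.
Pipeline overpressure [OR]: Block path fails=not, HIPPS stage 2 inoperative=not, Redundant PLC 2 failed=not → no input occurs → does not occur.

No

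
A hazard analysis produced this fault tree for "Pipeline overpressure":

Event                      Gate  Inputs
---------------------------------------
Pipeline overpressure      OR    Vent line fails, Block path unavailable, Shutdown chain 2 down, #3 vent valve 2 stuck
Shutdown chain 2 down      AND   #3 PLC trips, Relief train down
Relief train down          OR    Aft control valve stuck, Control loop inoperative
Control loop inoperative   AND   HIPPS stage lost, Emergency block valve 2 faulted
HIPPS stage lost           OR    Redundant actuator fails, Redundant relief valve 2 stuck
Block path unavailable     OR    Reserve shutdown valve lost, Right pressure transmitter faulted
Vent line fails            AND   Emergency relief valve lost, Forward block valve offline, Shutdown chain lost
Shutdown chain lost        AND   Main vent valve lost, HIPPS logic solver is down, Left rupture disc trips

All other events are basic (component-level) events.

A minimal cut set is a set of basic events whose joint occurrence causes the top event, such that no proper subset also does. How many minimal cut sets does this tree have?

Shutdown chain lost [AND]: one cut set from each child combined → 1 × 1 × 1 = 1 cut set(s).
Vent line fails [AND]: one cut set from each child combined → 1 × 1 × 1 = 1 cut set(s).
Block path unavailable [OR]: union of children's cut sets → 2 cut set(s).
HIPPS stage lost [OR]: union of children's cut sets → 2 cut set(s).
Control loop inoperative [AND]: one cut set from each child combined → 2 × 1 = 2 cut set(s).
Relief train down [OR]: union of children's cut sets → 3 cut set(s).
Shutdown chain 2 down [AND]: one cut set from each child combined → 1 × 3 = 3 cut set(s).
Pipeline overpressure [OR]: union of children's cut sets → 7 cut set(s).
Minimal cut sets: {Emergency relief valve lost, Forward block valve offline, HIPPS logic solver is down, Left rupture disc trips, Main vent valve lost}; {Reserve shutdown valve lost}; {Right pressure transmitter faulted}; {#3 PLC trips, Aft control valve stuck}; {#3 PLC trips, Emergency block valve 2 faulted, Redundant actuator fails}; {#3 PLC trips, Emergency block valve 2 faulted, Redundant relief valve 2 stuck}; {#3 vent valve 2 stuck}.

7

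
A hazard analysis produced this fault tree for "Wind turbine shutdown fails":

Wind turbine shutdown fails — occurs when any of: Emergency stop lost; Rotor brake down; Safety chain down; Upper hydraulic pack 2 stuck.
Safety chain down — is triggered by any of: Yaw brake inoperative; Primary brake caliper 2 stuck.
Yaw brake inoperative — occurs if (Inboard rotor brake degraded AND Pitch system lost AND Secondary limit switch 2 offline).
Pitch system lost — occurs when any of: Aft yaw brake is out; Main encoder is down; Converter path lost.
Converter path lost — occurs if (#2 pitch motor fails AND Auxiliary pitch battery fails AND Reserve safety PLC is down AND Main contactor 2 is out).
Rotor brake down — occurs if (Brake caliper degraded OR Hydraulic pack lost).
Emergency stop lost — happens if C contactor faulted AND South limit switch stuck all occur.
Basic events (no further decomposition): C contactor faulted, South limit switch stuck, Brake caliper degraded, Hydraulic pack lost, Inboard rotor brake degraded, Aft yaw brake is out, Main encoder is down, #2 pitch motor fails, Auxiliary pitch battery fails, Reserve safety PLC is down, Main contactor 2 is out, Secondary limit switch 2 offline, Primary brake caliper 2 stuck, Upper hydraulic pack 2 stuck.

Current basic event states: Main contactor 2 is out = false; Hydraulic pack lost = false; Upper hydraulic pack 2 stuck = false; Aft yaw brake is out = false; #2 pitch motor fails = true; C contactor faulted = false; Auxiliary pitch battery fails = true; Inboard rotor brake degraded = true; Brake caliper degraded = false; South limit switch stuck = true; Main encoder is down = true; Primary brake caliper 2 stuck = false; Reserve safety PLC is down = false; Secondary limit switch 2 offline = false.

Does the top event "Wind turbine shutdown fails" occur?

Emergency stop lost [AND]: C contactor faulted=not, South limit switch stuck=occurs → not all inputs occur → does not occur.
Rotor brake down [OR]: Brake caliper degraded=not, Hydraulic pack lost=not → no input occurs → does not occur.
Converter path lost [AND]: #2 pitch motor fails=occurs, Auxiliary pitch battery fails=occurs, Reserve safety PLC is down=not, Main contactor 2 is out=not → not all inputs occur → does not occur.
Pitch system lost [OR]: Aft yaw brake is out=not, Main encoder is down=occurs, Converter path lost=not → at least one input occurs → occurs.
Yaw brake inoperative [AND]: Inboard rotor brake degraded=occurs, Pitch system lost=occurs, Secondary limit switch 2 offline=not → not all inputs occur → does not occur.
Safety chain down [OR]: Yaw brake inoperative=not, Primary brake caliper 2 stuck=not → no input occurs → does not occur.
Wind turbine shutdown fails [OR]: Emergency stop lost=not, Rotor brake down=not, Safety chain down=not, Upper hydraulic pack 2 stuck=not → no input occurs → does not occur.

No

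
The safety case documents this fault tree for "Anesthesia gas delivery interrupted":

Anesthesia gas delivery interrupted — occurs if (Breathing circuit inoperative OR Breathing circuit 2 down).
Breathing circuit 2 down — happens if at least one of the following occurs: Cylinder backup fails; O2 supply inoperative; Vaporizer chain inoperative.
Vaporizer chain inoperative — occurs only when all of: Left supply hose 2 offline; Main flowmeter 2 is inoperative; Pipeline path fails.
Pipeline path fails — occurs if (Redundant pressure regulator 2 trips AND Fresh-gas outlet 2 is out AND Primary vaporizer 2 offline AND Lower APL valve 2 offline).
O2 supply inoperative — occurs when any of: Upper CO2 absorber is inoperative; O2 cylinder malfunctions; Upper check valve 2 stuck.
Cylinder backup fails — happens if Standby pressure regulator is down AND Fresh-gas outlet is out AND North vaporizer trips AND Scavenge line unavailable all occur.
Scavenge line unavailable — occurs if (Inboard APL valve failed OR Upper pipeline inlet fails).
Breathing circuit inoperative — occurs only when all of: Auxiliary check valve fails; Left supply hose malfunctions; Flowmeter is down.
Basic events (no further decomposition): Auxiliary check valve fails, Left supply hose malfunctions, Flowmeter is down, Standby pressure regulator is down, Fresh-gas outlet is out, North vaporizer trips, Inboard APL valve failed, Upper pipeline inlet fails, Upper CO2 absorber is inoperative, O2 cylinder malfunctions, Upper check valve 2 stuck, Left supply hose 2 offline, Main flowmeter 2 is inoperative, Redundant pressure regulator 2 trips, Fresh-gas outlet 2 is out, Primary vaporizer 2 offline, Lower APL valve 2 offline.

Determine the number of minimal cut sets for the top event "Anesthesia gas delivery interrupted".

Breathing circuit inoperative [AND]: one cut set from each child combined → 1 × 1 × 1 = 1 cut set(s).
Scavenge line unavailable [OR]: union of children's cut sets → 2 cut set(s).
Cylinder backup fails [AND]: one cut set from each child combined → 1 × 1 × 1 × 2 = 2 cut set(s).
O2 supply inoperative [OR]: union of children's cut sets → 3 cut set(s).
Pipeline path fails [AND]: one cut set from each child combined → 1 × 1 × 1 × 1 = 1 cut set(s).
Vaporizer chain inoperative [AND]: one cut set from each child combined → 1 × 1 × 1 = 1 cut set(s).
Breathing circuit 2 down [OR]: union of children's cut sets → 6 cut set(s).
Anesthesia gas delivery interrupted [OR]: union of children's cut sets → 7 cut set(s).
Minimal cut sets: {Auxiliary check valve fails, Flowmeter is down, Left supply hose malfunctions}; {Fresh-gas outlet is out, Inboard APL valve failed, North vaporizer trips, Standby pressure regulator is down}; {Fresh-gas outlet is out, North vaporizer trips, Standby pressure regulator is down, Upper pipeline inlet fails}; {Upper CO2 absorber is inoperative}; {O2 cylinder malfunctions}; {Upper check valve 2 stuck}; {Fresh-gas outlet 2 is out, Left supply hose 2 offline, Lower APL valve 2 offline, Main flowmeter 2 is inoperative, Primary vaporizer 2 offline, Redundant pressure regulator 2 trips}.

7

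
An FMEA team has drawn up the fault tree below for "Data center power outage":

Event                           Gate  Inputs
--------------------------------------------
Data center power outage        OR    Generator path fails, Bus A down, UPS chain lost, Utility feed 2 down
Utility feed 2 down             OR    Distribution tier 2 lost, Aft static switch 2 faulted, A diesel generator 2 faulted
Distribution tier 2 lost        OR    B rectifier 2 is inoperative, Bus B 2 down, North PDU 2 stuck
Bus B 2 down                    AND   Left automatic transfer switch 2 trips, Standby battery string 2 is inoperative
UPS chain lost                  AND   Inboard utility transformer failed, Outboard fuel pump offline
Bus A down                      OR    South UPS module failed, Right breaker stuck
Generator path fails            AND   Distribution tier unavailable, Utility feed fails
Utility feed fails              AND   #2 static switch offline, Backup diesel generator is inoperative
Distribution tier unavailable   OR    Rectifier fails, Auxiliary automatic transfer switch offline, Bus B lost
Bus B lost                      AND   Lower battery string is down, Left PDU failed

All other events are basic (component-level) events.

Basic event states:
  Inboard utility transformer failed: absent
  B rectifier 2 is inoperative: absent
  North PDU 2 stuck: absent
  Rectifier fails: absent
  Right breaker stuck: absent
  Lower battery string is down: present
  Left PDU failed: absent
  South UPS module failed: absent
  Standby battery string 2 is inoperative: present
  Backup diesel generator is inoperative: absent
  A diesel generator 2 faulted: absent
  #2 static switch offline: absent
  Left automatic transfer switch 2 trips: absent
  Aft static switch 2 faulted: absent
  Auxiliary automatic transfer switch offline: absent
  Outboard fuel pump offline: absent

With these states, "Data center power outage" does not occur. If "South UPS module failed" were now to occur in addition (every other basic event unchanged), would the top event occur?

Yes

Counterfactual: set "South UPS module failed" to occurred.
Bus B lost [AND]: Lower battery string is down=occurs, Left PDU failed=not → not all inputs occur → does not occur.
Distribution tier unavailable [OR]: Rectifier fails=not, Auxiliary automatic transfer switch offline=not, Bus B lost=not → no input occurs → does not occur.
Utility feed fails [AND]: #2 static switch offline=not, Backup diesel generator is inoperative=not → not all inputs occur → does not occur.
Generator path fails [AND]: Distribution tier unavailable=not, Utility feed fails=not → not all inputs occur → does not occur.
Bus A down [OR]: South UPS module failed=occurs, Right breaker stuck=not → at least one input occurs → occurs.
UPS chain lost [AND]: Inboard utility transformer failed=not, Outboard fuel pump offline=not → not all inputs occur → does not occur.
Bus B 2 down [AND]: Left automatic transfer switch 2 trips=not, Standby battery string 2 is inoperative=occurs → not all inputs occur → does not occur.
Distribution tier 2 lost [OR]: B rectifier 2 is inoperative=not, Bus B 2 down=not, North PDU 2 stuck=not → no input occurs → does not occur.
Utility feed 2 down [OR]: Distribution tier 2 lost=not, Aft static switch 2 faulted=not, A diesel generator 2 faulted=not → no input occurs → does not occur.
Data center power outage [OR]: Generator path fails=not, Bus A down=occurs, UPS chain lost=not, Utility feed 2 down=not → at least one input occurs → occurs.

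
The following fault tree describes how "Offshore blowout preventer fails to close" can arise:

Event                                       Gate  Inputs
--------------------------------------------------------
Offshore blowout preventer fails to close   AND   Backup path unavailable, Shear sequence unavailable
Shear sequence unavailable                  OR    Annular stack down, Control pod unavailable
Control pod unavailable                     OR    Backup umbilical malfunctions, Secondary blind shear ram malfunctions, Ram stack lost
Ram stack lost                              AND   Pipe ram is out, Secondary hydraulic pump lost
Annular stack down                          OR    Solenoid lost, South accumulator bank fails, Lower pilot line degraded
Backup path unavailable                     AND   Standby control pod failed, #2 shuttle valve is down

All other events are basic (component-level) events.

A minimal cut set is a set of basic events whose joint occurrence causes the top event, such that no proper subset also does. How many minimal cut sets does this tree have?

6

Backup path unavailable [AND]: one cut set from each child combined → 1 × 1 = 1 cut set(s).
Annular stack down [OR]: union of children's cut sets → 3 cut set(s).
Ram stack lost [AND]: one cut set from each child combined → 1 × 1 = 1 cut set(s).
Control pod unavailable [OR]: union of children's cut sets → 3 cut set(s).
Shear sequence unavailable [OR]: union of children's cut sets → 6 cut set(s).
Offshore blowout preventer fails to close [AND]: one cut set from each child combined → 1 × 6 = 6 cut set(s).
Minimal cut sets: {#2 shuttle valve is down, Solenoid lost, Standby control pod failed}; {#2 shuttle valve is down, South accumulator bank fails, Standby control pod failed}; {#2 shuttle valve is down, Lower pilot line degraded, Standby control pod failed}; {#2 shuttle valve is down, Backup umbilical malfunctions, Standby control pod failed}; {#2 shuttle valve is down, Secondary blind shear ram malfunctions, Standby control pod failed}; {#2 shuttle valve is down, Pipe ram is out, Secondary hydraulic pump lost, Standby control pod failed}.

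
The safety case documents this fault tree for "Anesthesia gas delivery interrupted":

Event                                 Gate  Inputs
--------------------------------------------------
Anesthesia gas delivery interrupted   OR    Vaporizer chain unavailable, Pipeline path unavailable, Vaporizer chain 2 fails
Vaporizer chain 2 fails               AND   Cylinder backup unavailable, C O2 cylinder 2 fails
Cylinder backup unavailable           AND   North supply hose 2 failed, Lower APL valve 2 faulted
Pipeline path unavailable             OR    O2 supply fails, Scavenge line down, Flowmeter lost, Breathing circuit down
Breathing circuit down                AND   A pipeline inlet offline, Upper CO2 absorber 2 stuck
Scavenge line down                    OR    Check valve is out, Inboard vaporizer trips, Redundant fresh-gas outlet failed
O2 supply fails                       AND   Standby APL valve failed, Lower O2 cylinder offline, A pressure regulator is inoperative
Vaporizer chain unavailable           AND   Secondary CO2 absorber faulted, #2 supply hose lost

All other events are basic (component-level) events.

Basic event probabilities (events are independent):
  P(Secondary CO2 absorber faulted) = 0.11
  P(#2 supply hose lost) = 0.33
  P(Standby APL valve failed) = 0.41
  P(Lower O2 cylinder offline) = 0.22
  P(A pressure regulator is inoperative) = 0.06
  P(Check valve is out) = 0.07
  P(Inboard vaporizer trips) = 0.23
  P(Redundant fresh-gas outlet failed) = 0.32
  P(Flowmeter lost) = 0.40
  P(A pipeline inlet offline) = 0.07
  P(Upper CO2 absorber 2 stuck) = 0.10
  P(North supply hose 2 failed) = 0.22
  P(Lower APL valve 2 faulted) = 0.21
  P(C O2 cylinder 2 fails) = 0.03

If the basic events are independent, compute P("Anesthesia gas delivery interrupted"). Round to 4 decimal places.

P(Vaporizer chain unavailable) [AND] = 0.11 × 0.33 = 0.036300
P(O2 supply fails) [AND] = 0.41 × 0.22 × 0.06 = 0.005412
P(Scavenge line down) [OR] = 1 − (1−0.07) × (1−0.23) × (1−0.32) = 0.513052
P(Breathing circuit down) [AND] = 0.07 × 0.10 = 0.007000
P(Pipeline path unavailable) [OR] = 1 − (1−0.005412) × (1−0.513052) × (1−0.40) × (1−0.007000) = 0.711447
P(Cylinder backup unavailable) [AND] = 0.22 × 0.21 = 0.046200
P(Vaporizer chain 2 fails) [AND] = 0.046200 × 0.03 = 0.001386
P(Anesthesia gas delivery interrupted) [OR] = 1 − (1−0.036300) × (1−0.711447) × (1−0.001386) = 0.722307
Rounded to 4 decimal places: P(Anesthesia gas delivery interrupted) ≈ 0.7223.

0.7223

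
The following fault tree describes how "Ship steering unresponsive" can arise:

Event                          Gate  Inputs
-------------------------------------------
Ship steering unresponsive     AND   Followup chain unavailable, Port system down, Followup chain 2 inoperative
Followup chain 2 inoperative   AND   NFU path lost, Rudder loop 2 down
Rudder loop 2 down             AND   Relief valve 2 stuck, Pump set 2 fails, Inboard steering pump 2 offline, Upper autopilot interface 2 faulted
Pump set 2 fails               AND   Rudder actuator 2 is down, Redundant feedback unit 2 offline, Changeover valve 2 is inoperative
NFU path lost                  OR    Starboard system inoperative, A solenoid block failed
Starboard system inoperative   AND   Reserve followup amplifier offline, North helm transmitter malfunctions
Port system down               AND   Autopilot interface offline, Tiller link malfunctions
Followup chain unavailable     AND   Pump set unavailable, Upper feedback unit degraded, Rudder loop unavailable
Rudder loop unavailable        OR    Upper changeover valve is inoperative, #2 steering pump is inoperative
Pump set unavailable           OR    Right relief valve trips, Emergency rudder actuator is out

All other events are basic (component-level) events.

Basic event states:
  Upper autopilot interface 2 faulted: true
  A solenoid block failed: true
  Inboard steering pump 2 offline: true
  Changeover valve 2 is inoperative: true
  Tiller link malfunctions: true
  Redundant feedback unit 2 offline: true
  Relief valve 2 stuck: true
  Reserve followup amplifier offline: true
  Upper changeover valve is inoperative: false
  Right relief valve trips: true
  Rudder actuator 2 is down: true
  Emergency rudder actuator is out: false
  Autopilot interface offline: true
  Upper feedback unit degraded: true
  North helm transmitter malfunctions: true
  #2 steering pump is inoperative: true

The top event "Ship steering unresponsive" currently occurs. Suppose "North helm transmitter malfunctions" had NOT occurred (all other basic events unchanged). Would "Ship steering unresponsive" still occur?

Counterfactual: set "North helm transmitter malfunctions" to not occurred.
Pump set unavailable [OR]: Right relief valve trips=occurs, Emergency rudder actuator is out=not → at least one input occurs → occurs.
Rudder loop unavailable [OR]: Upper changeover valve is inoperative=not, #2 steering pump is inoperative=occurs → at least one input occurs → occurs.
Followup chain unavailable [AND]: Pump set unavailable=occurs, Upper feedback unit degraded=occurs, Rudder loop unavailable=occurs → all inputs occur → occurs.
Port system down [AND]: Autopilot interface offline=occurs, Tiller link malfunctions=occurs → all inputs occur → occurs.
Starboard system inoperative [AND]: Reserve followup amplifier offline=occurs, North helm transmitter malfunctions=not → not all inputs occur → does not occur.
NFU path lost [OR]: Starboard system inoperative=not, A solenoid block failed=occurs → at least one input occurs → occurs.
Pump set 2 fails [AND]: Rudder actuator 2 is down=occurs, Redundant feedback unit 2 offline=occurs, Changeover valve 2 is inoperative=occurs → all inputs occur → occurs.
Rudder loop 2 down [AND]: Relief valve 2 stuck=occurs, Pump set 2 fails=occurs, Inboard steering pump 2 offline=occurs, Upper autopilot interface 2 faulted=occurs → all inputs occur → occurs.
Followup chain 2 inoperative [AND]: NFU path lost=occurs, Rudder loop 2 down=occurs → all inputs occur → occurs.
Ship steering unresponsive [AND]: Followup chain unavailable=occurs, Port system down=occurs, Followup chain 2 inoperative=occurs → all inputs occur → occurs.

Yes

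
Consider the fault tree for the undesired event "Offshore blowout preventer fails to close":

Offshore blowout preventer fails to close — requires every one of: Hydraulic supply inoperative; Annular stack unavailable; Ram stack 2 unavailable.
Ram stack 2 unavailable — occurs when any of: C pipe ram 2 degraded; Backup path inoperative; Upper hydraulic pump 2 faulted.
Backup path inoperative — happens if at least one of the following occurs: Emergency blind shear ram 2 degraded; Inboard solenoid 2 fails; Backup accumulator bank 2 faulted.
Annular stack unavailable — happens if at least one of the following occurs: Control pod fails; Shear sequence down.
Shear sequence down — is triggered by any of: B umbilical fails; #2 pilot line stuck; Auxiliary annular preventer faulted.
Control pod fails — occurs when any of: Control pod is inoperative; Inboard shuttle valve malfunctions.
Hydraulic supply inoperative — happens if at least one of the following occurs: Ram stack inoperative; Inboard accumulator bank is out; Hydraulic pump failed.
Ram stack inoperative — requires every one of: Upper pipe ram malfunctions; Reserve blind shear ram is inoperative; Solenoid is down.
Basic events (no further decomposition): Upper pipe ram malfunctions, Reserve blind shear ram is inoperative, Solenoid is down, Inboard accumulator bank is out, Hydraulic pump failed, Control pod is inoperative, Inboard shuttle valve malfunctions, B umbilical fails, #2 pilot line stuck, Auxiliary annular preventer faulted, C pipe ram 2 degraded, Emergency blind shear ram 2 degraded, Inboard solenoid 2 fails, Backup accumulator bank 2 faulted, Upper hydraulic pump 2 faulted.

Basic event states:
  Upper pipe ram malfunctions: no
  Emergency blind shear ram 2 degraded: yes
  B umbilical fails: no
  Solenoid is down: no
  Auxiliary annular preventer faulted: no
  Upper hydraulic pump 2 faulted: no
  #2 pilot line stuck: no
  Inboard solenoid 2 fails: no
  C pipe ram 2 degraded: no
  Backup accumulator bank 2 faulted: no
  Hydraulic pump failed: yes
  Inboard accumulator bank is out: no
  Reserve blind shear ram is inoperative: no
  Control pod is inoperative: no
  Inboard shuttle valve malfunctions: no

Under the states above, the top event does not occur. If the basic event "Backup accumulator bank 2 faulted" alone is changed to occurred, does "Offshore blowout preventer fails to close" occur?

Counterfactual: set "Backup accumulator bank 2 faulted" to occurred.
Ram stack inoperative [AND]: Upper pipe ram malfunctions=not, Reserve blind shear ram is inoperative=not, Solenoid is down=not → not all inputs occur → does not occur.
Hydraulic supply inoperative [OR]: Ram stack inoperative=not, Inboard accumulator bank is out=not, Hydraulic pump failed=occurs → at least one input occurs → occurs.
Control pod fails [OR]: Control pod is inoperative=not, Inboard shuttle valve malfunctions=not → no input occurs → does not occur.
Shear sequence down [OR]: B umbilical fails=not, #2 pilot line stuck=not, Auxiliary annular preventer faulted=not → no input occurs → does not occur.
Annular stack unavailable [OR]: Control pod fails=not, Shear sequence down=not → no input occurs → does not occur.
Backup path inoperative [OR]: Emergency blind shear ram 2 degraded=occurs, Inboard solenoid 2 fails=not, Backup accumulator bank 2 faulted=occurs → at least one input occurs → occurs.
Ram stack 2 unavailable [OR]: C pipe ram 2 degraded=not, Backup path inoperative=occurs, Upper hydraulic pump 2 faulted=not → at least one input occurs → occurs.
Offshore blowout preventer fails to close [AND]: Hydraulic supply inoperative=occurs, Annular stack unavailable=not, Ram stack 2 unavailable=occurs → not all inputs occur → does not occur.

No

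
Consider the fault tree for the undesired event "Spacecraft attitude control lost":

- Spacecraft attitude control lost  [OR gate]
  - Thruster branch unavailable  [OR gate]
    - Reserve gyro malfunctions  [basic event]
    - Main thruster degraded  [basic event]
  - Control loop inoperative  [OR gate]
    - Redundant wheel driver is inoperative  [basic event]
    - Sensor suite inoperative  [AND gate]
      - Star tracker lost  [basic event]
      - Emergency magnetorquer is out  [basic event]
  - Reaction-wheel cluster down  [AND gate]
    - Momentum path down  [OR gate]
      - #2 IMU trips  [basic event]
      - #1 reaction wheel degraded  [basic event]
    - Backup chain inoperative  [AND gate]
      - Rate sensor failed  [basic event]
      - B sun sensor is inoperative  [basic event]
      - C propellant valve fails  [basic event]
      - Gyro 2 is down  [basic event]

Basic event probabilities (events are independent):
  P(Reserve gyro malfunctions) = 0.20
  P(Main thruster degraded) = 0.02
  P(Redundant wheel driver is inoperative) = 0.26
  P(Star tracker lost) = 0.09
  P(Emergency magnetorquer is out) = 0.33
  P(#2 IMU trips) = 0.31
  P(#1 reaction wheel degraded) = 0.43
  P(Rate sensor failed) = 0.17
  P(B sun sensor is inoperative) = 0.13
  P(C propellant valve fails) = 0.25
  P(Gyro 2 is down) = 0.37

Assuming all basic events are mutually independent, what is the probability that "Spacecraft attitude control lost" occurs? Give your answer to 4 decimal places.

0.4378

P(Thruster branch unavailable) [OR] = 1 − (1−0.20) × (1−0.02) = 0.216000
P(Sensor suite inoperative) [AND] = 0.09 × 0.33 = 0.029700
P(Control loop inoperative) [OR] = 1 − (1−0.26) × (1−0.029700) = 0.281978
P(Momentum path down) [OR] = 1 − (1−0.31) × (1−0.43) = 0.606700
P(Backup chain inoperative) [AND] = 0.17 × 0.13 × 0.25 × 0.37 = 0.002044
P(Reaction-wheel cluster down) [AND] = 0.606700 × 0.002044 = 0.001240
P(Spacecraft attitude control lost) [OR] = 1 − (1−0.216000) × (1−0.281978) × (1−0.001240) = 0.437769
Rounded to 4 decimal places: P(Spacecraft attitude control lost) ≈ 0.4378.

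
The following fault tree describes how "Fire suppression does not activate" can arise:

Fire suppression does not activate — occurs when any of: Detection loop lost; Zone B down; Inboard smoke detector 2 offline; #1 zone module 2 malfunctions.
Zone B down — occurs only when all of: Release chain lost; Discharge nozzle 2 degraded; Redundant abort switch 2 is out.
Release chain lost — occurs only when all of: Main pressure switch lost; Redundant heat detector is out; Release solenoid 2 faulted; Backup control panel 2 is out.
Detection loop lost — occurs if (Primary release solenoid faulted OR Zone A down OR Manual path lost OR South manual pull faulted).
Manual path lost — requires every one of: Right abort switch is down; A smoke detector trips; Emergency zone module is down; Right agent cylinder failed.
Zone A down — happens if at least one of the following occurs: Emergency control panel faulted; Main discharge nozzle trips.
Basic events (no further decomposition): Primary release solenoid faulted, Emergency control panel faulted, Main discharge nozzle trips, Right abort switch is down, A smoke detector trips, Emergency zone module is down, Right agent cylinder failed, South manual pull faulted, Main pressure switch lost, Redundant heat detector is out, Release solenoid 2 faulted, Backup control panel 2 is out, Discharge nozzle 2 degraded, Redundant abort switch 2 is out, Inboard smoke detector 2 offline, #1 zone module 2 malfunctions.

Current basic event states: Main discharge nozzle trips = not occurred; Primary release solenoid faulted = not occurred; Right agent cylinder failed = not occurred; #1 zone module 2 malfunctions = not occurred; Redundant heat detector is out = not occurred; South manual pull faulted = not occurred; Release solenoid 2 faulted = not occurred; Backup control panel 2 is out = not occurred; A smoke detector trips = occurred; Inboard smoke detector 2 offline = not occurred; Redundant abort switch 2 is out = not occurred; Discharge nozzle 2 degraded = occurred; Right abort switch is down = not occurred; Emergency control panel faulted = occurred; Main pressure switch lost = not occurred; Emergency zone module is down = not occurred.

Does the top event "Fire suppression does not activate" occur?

Zone A down [OR]: Emergency control panel faulted=occurs, Main discharge nozzle trips=not → at least one input occurs → occurs.
Manual path lost [AND]: Right abort switch is down=not, A smoke detector trips=occurs, Emergency zone module is down=not, Right agent cylinder failed=not → not all inputs occur → does not occur.
Detection loop lost [OR]: Primary release solenoid faulted=not, Zone A down=occurs, Manual path lost=not, South manual pull faulted=not → at least one input occurs → occurs.
Release chain lost [AND]: Main pressure switch lost=not, Redundant heat detector is out=not, Release solenoid 2 faulted=not, Backup control panel 2 is out=not → not all inputs occur → does not occur.
Zone B down [AND]: Release chain lost=not, Discharge nozzle 2 degraded=occurs, Redundant abort switch 2 is out=not → not all inputs occur → does not occur.
Fire suppression does not activate [OR]: Detection loop lost=occurs, Zone B down=not, Inboard smoke detector 2 offline=not, #1 zone module 2 malfunctions=not → at least one input occurs → occurs.

Yes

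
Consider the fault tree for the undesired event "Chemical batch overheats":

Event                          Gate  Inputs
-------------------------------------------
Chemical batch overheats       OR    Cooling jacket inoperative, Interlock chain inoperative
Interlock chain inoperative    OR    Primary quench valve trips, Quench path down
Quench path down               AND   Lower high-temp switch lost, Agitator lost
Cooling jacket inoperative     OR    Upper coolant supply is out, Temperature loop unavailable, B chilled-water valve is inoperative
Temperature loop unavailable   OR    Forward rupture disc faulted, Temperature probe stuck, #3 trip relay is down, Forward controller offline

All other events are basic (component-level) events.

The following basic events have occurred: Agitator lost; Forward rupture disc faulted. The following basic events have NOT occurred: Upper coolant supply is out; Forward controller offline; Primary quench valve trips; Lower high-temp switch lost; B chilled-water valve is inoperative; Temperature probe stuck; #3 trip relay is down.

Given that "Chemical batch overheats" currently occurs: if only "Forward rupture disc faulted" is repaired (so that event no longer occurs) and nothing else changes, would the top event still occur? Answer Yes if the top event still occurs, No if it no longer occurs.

No

Counterfactual: set "Forward rupture disc faulted" to not occurred.
Temperature loop unavailable [OR]: Forward rupture disc faulted=not, Temperature probe stuck=not, #3 trip relay is down=not, Forward controller offline=not → no input occurs → does not occur.
Cooling jacket inoperative [OR]: Upper coolant supply is out=not, Temperature loop unavailable=not, B chilled-water valve is inoperative=not → no input occurs → does not occur.
Quench path down [AND]: Lower high-temp switch lost=not, Agitator lost=occurs → not all inputs occur → does not occur.
Interlock chain inoperative [OR]: Primary quench valve trips=not, Quench path down=not → no input occurs → does not occur.
Chemical batch overheats [OR]: Cooling jacket inoperative=not, Interlock chain inoperative=not → no input occurs → does not occur.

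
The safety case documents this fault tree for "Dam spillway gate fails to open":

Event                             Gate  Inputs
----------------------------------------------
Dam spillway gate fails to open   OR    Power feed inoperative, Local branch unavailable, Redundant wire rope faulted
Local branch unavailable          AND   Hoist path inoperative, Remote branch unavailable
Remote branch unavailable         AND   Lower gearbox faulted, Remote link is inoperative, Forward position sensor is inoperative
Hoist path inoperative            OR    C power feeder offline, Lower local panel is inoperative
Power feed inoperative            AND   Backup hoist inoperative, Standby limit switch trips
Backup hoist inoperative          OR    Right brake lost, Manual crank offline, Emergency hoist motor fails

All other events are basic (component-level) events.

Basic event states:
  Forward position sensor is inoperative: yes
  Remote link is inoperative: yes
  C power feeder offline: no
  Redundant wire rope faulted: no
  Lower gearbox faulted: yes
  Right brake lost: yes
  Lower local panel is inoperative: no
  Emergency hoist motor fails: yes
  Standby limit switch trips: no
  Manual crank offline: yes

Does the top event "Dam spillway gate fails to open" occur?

Backup hoist inoperative [OR]: Right brake lost=occurs, Manual crank offline=occurs, Emergency hoist motor fails=occurs → at least one input occurs → occurs.
Power feed inoperative [AND]: Backup hoist inoperative=occurs, Standby limit switch trips=not → not all inputs occur → does not occur.
Hoist path inoperative [OR]: C power feeder offline=not, Lower local panel is inoperative=not → no input occurs → does not occur.
Remote branch unavailable [AND]: Lower gearbox faulted=occurs, Remote link is inoperative=occurs, Forward position sensor is inoperative=occurs → all inputs occur → occurs.
Local branch unavailable [AND]: Hoist path inoperative=not, Remote branch unavailable=occurs → not all inputs occur → does not occur.
Dam spillway gate fails to open [OR]: Power feed inoperative=not, Local branch unavailable=not, Redundant wire rope faulted=not → no input occurs → does not occur.

No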